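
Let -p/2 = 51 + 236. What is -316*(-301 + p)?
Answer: 276500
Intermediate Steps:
p = -574 (p = -2*(51 + 236) = -2*287 = -574)
-316*(-301 + p) = -316*(-301 - 574) = -316*(-875) = 276500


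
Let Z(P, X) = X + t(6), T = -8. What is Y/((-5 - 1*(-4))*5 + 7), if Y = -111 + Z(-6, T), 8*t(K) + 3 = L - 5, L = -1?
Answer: -961/16 ≈ -60.063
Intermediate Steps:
t(K) = -9/8 (t(K) = -3/8 + (-1 - 5)/8 = -3/8 + (⅛)*(-6) = -3/8 - ¾ = -9/8)
Z(P, X) = -9/8 + X (Z(P, X) = X - 9/8 = -9/8 + X)
Y = -961/8 (Y = -111 + (-9/8 - 8) = -111 - 73/8 = -961/8 ≈ -120.13)
Y/((-5 - 1*(-4))*5 + 7) = -961/8/((-5 - 1*(-4))*5 + 7) = -961/8/((-5 + 4)*5 + 7) = -961/8/(-1*5 + 7) = -961/8/(-5 + 7) = -961/8/2 = (½)*(-961/8) = -961/16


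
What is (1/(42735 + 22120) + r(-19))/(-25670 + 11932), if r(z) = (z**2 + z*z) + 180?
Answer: -58499211/890977990 ≈ -0.065657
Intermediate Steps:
r(z) = 180 + 2*z**2 (r(z) = (z**2 + z**2) + 180 = 2*z**2 + 180 = 180 + 2*z**2)
(1/(42735 + 22120) + r(-19))/(-25670 + 11932) = (1/(42735 + 22120) + (180 + 2*(-19)**2))/(-25670 + 11932) = (1/64855 + (180 + 2*361))/(-13738) = (1/64855 + (180 + 722))*(-1/13738) = (1/64855 + 902)*(-1/13738) = (58499211/64855)*(-1/13738) = -58499211/890977990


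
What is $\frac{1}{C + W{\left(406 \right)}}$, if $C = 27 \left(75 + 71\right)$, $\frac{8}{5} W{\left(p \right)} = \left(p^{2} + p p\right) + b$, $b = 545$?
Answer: $\frac{8}{1682621} \approx 4.7545 \cdot 10^{-6}$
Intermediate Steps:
$W{\left(p \right)} = \frac{2725}{8} + \frac{5 p^{2}}{4}$ ($W{\left(p \right)} = \frac{5 \left(\left(p^{2} + p p\right) + 545\right)}{8} = \frac{5 \left(\left(p^{2} + p^{2}\right) + 545\right)}{8} = \frac{5 \left(2 p^{2} + 545\right)}{8} = \frac{5 \left(545 + 2 p^{2}\right)}{8} = \frac{2725}{8} + \frac{5 p^{2}}{4}$)
$C = 3942$ ($C = 27 \cdot 146 = 3942$)
$\frac{1}{C + W{\left(406 \right)}} = \frac{1}{3942 + \left(\frac{2725}{8} + \frac{5 \cdot 406^{2}}{4}\right)} = \frac{1}{3942 + \left(\frac{2725}{8} + \frac{5}{4} \cdot 164836\right)} = \frac{1}{3942 + \left(\frac{2725}{8} + 206045\right)} = \frac{1}{3942 + \frac{1651085}{8}} = \frac{1}{\frac{1682621}{8}} = \frac{8}{1682621}$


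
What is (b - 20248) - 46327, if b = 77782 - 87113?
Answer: -75906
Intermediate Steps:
b = -9331
(b - 20248) - 46327 = (-9331 - 20248) - 46327 = -29579 - 46327 = -75906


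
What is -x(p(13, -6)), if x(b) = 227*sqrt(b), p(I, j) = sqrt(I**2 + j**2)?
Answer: -227*205**(1/4) ≈ -858.94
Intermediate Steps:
-x(p(13, -6)) = -227*sqrt(sqrt(13**2 + (-6)**2)) = -227*sqrt(sqrt(169 + 36)) = -227*sqrt(sqrt(205)) = -227*205**(1/4)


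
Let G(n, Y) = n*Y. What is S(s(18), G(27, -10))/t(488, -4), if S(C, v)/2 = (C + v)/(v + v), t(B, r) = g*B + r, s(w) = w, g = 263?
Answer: 7/962550 ≈ 7.2723e-6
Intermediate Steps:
G(n, Y) = Y*n
t(B, r) = r + 263*B (t(B, r) = 263*B + r = r + 263*B)
S(C, v) = (C + v)/v (S(C, v) = 2*((C + v)/(v + v)) = 2*((C + v)/((2*v))) = 2*((C + v)*(1/(2*v))) = 2*((C + v)/(2*v)) = (C + v)/v)
S(s(18), G(27, -10))/t(488, -4) = ((18 - 10*27)/((-10*27)))/(-4 + 263*488) = ((18 - 270)/(-270))/(-4 + 128344) = -1/270*(-252)/128340 = (14/15)*(1/128340) = 7/962550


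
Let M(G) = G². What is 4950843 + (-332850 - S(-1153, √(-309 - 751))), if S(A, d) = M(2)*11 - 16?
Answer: 4617965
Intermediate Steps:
S(A, d) = 28 (S(A, d) = 2²*11 - 16 = 4*11 - 16 = 44 - 16 = 28)
4950843 + (-332850 - S(-1153, √(-309 - 751))) = 4950843 + (-332850 - 1*28) = 4950843 + (-332850 - 28) = 4950843 - 332878 = 4617965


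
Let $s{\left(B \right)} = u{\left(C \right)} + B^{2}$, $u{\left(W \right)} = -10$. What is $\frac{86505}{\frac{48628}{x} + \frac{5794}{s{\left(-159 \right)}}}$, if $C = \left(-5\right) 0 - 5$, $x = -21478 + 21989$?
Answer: $\frac{372360224635}{410612974} \approx 906.84$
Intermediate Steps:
$x = 511$
$C = -5$ ($C = 0 - 5 = -5$)
$s{\left(B \right)} = -10 + B^{2}$
$\frac{86505}{\frac{48628}{x} + \frac{5794}{s{\left(-159 \right)}}} = \frac{86505}{\frac{48628}{511} + \frac{5794}{-10 + \left(-159\right)^{2}}} = \frac{86505}{48628 \cdot \frac{1}{511} + \frac{5794}{-10 + 25281}} = \frac{86505}{\frac{48628}{511} + \frac{5794}{25271}} = \frac{86505}{\frac{1231838922}{12913481}} = 86505 \cdot \frac{12913481}{1231838922} = \frac{372360224635}{410612974}$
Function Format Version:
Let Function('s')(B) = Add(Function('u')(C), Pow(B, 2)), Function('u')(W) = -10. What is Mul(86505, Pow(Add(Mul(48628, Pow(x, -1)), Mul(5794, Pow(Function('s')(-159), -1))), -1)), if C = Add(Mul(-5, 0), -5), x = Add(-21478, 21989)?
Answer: Rational(372360224635, 410612974) ≈ 906.84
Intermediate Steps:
x = 511
C = -5 (C = Add(0, -5) = -5)
Function('s')(B) = Add(-10, Pow(B, 2))
Mul(86505, Pow(Add(Mul(48628, Pow(x, -1)), Mul(5794, Pow(Function('s')(-159), -1))), -1)) = Mul(86505, Pow(Add(Mul(48628, Pow(511, -1)), Mul(5794, Pow(Add(-10, Pow(-159, 2)), -1))), -1)) = Mul(86505, Pow(Add(Mul(48628, Rational(1, 511)), Mul(5794, Pow(Add(-10, 25281), -1))), -1)) = Mul(86505, Pow(Add(Rational(48628, 511), Mul(5794, Pow(25271, -1))), -1)) = Mul(86505, Pow(Add(Rational(48628, 511), Mul(5794, Rational(1, 25271))), -1)) = Mul(86505, Pow(Add(Rational(48628, 511), Rational(5794, 25271)), -1)) = Mul(86505, Pow(Rational(1231838922, 12913481), -1)) = Mul(86505, Rational(12913481, 1231838922)) = Rational(372360224635, 410612974)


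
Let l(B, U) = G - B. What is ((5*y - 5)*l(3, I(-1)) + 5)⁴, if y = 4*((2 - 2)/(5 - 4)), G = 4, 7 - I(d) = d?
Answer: 0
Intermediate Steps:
I(d) = 7 - d
l(B, U) = 4 - B
y = 0 (y = 4*(0/1) = 4*(0*1) = 4*0 = 0)
((5*y - 5)*l(3, I(-1)) + 5)⁴ = ((5*0 - 5)*(4 - 1*3) + 5)⁴ = ((0 - 5)*(4 - 3) + 5)⁴ = (-5*1 + 5)⁴ = (-5 + 5)⁴ = 0⁴ = 0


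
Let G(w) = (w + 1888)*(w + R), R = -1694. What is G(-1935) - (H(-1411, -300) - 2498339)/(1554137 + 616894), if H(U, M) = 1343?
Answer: 123433352483/723677 ≈ 1.7056e+5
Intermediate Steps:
G(w) = (-1694 + w)*(1888 + w) (G(w) = (w + 1888)*(w - 1694) = (1888 + w)*(-1694 + w) = (-1694 + w)*(1888 + w))
G(-1935) - (H(-1411, -300) - 2498339)/(1554137 + 616894) = (-3198272 + (-1935)² + 194*(-1935)) - (1343 - 2498339)/(1554137 + 616894) = (-3198272 + 3744225 - 375390) - (-2496996)/2171031 = 170563 - (-2496996)/2171031 = 170563 - 1*(-832332/723677) = 170563 + 832332/723677 = 123433352483/723677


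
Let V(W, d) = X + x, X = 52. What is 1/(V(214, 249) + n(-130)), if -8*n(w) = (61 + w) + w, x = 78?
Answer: 8/1239 ≈ 0.0064568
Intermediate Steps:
V(W, d) = 130 (V(W, d) = 52 + 78 = 130)
n(w) = -61/8 - w/4 (n(w) = -((61 + w) + w)/8 = -(61 + 2*w)/8 = -61/8 - w/4)
1/(V(214, 249) + n(-130)) = 1/(130 + (-61/8 - ¼*(-130))) = 1/(130 + (-61/8 + 65/2)) = 1/(130 + 199/8) = 1/(1239/8) = 8/1239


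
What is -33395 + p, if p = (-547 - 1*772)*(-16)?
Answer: -12291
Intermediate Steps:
p = 21104 (p = (-547 - 772)*(-16) = -1319*(-16) = 21104)
-33395 + p = -33395 + 21104 = -12291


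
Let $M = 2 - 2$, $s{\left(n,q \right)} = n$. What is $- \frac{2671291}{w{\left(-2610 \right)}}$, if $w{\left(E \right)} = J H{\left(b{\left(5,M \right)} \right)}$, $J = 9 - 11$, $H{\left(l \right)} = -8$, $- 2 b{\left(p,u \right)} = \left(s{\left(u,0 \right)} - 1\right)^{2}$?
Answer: $- \frac{2671291}{16} \approx -1.6696 \cdot 10^{5}$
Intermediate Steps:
$M = 0$
$b{\left(p,u \right)} = - \frac{\left(-1 + u\right)^{2}}{2}$ ($b{\left(p,u \right)} = - \frac{\left(u - 1\right)^{2}}{2} = - \frac{\left(-1 + u\right)^{2}}{2}$)
$J = -2$ ($J = 9 - 11 = -2$)
$w{\left(E \right)} = 16$ ($w{\left(E \right)} = \left(-2\right) \left(-8\right) = 16$)
$- \frac{2671291}{w{\left(-2610 \right)}} = - \frac{2671291}{16}$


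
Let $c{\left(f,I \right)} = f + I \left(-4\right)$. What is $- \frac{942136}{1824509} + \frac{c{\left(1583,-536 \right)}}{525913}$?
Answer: $- \frac{488681625125}{959533001717} \approx -0.50929$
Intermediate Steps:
$c{\left(f,I \right)} = f - 4 I$
$- \frac{942136}{1824509} + \frac{c{\left(1583,-536 \right)}}{525913} = - \frac{942136}{1824509} + \frac{1583 - -2144}{525913} = \left(-942136\right) \frac{1}{1824509} + \left(1583 + 2144\right) \frac{1}{525913} = - \frac{942136}{1824509} + 3727 \cdot \frac{1}{525913} = - \frac{942136}{1824509} + \frac{3727}{525913} = - \frac{488681625125}{959533001717}$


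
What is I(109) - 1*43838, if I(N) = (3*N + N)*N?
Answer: 3686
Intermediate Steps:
I(N) = 4*N² (I(N) = (4*N)*N = 4*N²)
I(109) - 1*43838 = 4*109² - 1*43838 = 4*11881 - 43838 = 47524 - 43838 = 3686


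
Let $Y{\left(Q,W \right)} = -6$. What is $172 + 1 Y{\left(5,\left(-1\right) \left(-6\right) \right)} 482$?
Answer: $-2720$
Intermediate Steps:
$172 + 1 Y{\left(5,\left(-1\right) \left(-6\right) \right)} 482 = 172 + 1 \left(-6\right) 482 = 172 - 2892 = -2720$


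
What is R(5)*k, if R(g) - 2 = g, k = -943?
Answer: -6601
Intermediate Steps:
R(g) = 2 + g
R(5)*k = (2 + 5)*(-943) = 7*(-943) = -6601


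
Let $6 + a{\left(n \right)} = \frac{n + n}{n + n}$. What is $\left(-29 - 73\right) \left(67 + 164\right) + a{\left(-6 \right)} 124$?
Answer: $-24182$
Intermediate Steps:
$a{\left(n \right)} = -5$ ($a{\left(n \right)} = -6 + \frac{n + n}{n + n} = -6 + \frac{2 n}{2 n} = -6 + 2 n \frac{1}{2 n} = -6 + 1 = -5$)
$\left(-29 - 73\right) \left(67 + 164\right) + a{\left(-6 \right)} 124 = \left(-29 - 73\right) \left(67 + 164\right) - 620 = \left(-102\right) 231 - 620 = -23562 - 620 = -24182$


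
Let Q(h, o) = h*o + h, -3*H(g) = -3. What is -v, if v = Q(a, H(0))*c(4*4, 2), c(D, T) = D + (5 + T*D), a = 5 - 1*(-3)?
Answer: -848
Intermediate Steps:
H(g) = 1 (H(g) = -⅓*(-3) = 1)
a = 8 (a = 5 + 3 = 8)
Q(h, o) = h + h*o
c(D, T) = 5 + D + D*T (c(D, T) = D + (5 + D*T) = 5 + D + D*T)
v = 848 (v = (8*(1 + 1))*(5 + 4*4 + (4*4)*2) = (8*2)*(5 + 16 + 16*2) = 16*(5 + 16 + 32) = 16*53 = 848)
-v = -1*848 = -848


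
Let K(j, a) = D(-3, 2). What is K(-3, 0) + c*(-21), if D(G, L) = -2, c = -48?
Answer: 1006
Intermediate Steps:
K(j, a) = -2
K(-3, 0) + c*(-21) = -2 - 48*(-21) = -2 + 1008 = 1006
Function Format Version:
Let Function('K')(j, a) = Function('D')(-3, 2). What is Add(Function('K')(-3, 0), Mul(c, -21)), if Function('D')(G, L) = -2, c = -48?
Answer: 1006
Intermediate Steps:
Function('K')(j, a) = -2
Add(Function('K')(-3, 0), Mul(c, -21)) = Add(-2, Mul(-48, -21)) = Add(-2, 1008) = 1006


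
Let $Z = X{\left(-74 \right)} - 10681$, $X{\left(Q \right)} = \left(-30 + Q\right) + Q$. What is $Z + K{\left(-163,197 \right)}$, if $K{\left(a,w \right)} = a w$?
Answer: $-42970$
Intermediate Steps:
$X{\left(Q \right)} = -30 + 2 Q$
$Z = -10859$ ($Z = \left(-30 + 2 \left(-74\right)\right) - 10681 = \left(-30 - 148\right) - 10681 = -178 - 10681 = -10859$)
$Z + K{\left(-163,197 \right)} = -10859 - 32111 = -42970$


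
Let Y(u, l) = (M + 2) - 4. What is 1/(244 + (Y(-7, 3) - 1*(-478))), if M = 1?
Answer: 1/721 ≈ 0.0013870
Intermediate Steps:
Y(u, l) = -1 (Y(u, l) = (1 + 2) - 4 = 3 - 4 = -1)
1/(244 + (Y(-7, 3) - 1*(-478))) = 1/(244 + (-1 - 1*(-478))) = 1/(244 + (-1 + 478)) = 1/(244 + 477) = 1/721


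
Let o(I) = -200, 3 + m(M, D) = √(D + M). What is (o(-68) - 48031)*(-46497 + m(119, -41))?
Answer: 2242741500 - 48231*√78 ≈ 2.2423e+9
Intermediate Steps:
m(M, D) = -3 + √(D + M)
(o(-68) - 48031)*(-46497 + m(119, -41)) = (-200 - 48031)*(-46497 + (-3 + √(-41 + 119))) = -48231*(-46497 + (-3 + √78)) = -48231*(-46500 + √78) = 2242741500 - 48231*√78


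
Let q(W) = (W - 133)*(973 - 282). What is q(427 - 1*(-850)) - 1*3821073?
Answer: -3030569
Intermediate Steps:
q(W) = -91903 + 691*W (q(W) = (-133 + W)*691 = -91903 + 691*W)
q(427 - 1*(-850)) - 1*3821073 = (-91903 + 691*(427 - 1*(-850))) - 1*3821073 = (-91903 + 691*(427 + 850)) - 3821073 = (-91903 + 691*1277) - 3821073 = (-91903 + 882407) - 3821073 = 790504 - 3821073 = -3030569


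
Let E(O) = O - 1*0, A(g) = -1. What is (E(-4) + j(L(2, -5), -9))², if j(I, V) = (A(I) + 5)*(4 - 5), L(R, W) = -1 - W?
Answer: 64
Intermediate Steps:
j(I, V) = -4 (j(I, V) = (-1 + 5)*(4 - 5) = 4*(-1) = -4)
E(O) = O (E(O) = O + 0 = O)
(E(-4) + j(L(2, -5), -9))² = (-4 - 4)² = (-8)² = 64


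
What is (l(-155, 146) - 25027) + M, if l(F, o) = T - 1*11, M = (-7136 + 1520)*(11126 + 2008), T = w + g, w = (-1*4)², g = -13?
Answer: -73785579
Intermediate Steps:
w = 16 (w = (-4)² = 16)
T = 3 (T = 16 - 13 = 3)
M = -73760544 (M = -5616*13134 = -73760544)
l(F, o) = -8 (l(F, o) = 3 - 1*11 = 3 - 11 = -8)
(l(-155, 146) - 25027) + M = (-8 - 25027) - 73760544 = -25035 - 73760544 = -73785579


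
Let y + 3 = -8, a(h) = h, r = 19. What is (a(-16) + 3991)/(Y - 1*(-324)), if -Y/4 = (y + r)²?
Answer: 3975/68 ≈ 58.456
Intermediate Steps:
y = -11 (y = -3 - 8 = -11)
Y = -256 (Y = -4*(-11 + 19)² = -4*8² = -4*64 = -256)
(a(-16) + 3991)/(Y - 1*(-324)) = (-16 + 3991)/(-256 - 1*(-324)) = 3975/(-256 + 324) = 3975/68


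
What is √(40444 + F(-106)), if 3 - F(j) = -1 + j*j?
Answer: 2*√7303 ≈ 170.92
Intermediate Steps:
F(j) = 4 - j² (F(j) = 3 - (-1 + j*j) = 3 - (-1 + j²) = 3 + (1 - j²) = 4 - j²)
√(40444 + F(-106)) = √(40444 + (4 - 1*(-106)²)) = √(40444 + (4 - 1*11236)) = √(40444 + (4 - 11236)) = √(40444 - 11232) = √29212 = 2*√7303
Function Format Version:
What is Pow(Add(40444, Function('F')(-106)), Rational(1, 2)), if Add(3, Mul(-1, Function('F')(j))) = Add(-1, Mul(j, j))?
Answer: Mul(2, Pow(7303, Rational(1, 2))) ≈ 170.92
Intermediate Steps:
Function('F')(j) = Add(4, Mul(-1, Pow(j, 2))) (Function('F')(j) = Add(3, Mul(-1, Add(-1, Mul(j, j)))) = Add(3, Mul(-1, Add(-1, Pow(j, 2)))) = Add(3, Add(1, Mul(-1, Pow(j, 2)))) = Add(4, Mul(-1, Pow(j, 2))))
Pow(Add(40444, Function('F')(-106)), Rational(1, 2)) = Pow(Add(40444, Add(4, Mul(-1, Pow(-106, 2)))), Rational(1, 2)) = Pow(Add(40444, Add(4, Mul(-1, 11236))), Rational(1, 2)) = Pow(Add(40444, Add(4, -11236)), Rational(1, 2)) = Pow(Add(40444, -11232), Rational(1, 2)) = Pow(29212, Rational(1, 2)) = Mul(2, Pow(7303, Rational(1, 2)))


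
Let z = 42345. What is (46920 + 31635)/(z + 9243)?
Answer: 26185/17196 ≈ 1.5227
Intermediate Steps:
(46920 + 31635)/(z + 9243) = (46920 + 31635)/(42345 + 9243) = 78555/51588 = 78555*(1/51588) = 26185/17196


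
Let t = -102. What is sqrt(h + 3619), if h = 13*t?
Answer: sqrt(2293) ≈ 47.885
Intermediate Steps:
h = -1326 (h = 13*(-102) = -1326)
sqrt(h + 3619) = sqrt(-1326 + 3619) = sqrt(2293)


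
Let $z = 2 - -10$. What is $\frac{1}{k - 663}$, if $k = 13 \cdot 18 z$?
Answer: $\frac{1}{2145} \approx 0.0004662$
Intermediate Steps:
$z = 12$ ($z = 2 + 10 = 12$)
$k = 2808$ ($k = 13 \cdot 18 \cdot 12 = 234 \cdot 12 = 2808$)
$\frac{1}{k - 663} = \frac{1}{2808 - 663} = \frac{1}{2145}$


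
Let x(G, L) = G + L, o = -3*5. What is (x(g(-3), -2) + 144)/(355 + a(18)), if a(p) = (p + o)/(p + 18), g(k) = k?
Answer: 1668/4261 ≈ 0.39146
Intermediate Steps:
o = -15
a(p) = (-15 + p)/(18 + p) (a(p) = (p - 15)/(p + 18) = (-15 + p)/(18 + p))
(x(g(-3), -2) + 144)/(355 + a(18)) = ((-3 - 2) + 144)/(355 + (-15 + 18)/(18 + 18)) = (-5 + 144)/(355 + 3/36) = 139/(355 + (1/36)*3) = 139/(355 + 1/12) = 139/(4261/12) = 139*(12/4261) = 1668/4261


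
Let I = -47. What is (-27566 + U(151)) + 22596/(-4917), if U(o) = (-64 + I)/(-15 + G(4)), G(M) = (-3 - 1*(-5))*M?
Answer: -316135513/11473 ≈ -27555.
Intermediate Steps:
G(M) = 2*M (G(M) = (-3 + 5)*M = 2*M)
U(o) = 111/7 (U(o) = (-64 - 47)/(-15 + 2*4) = -111/(-15 + 8) = -111/(-7) = -111*(-⅐) = 111/7)
(-27566 + U(151)) + 22596/(-4917) = (-27566 + 111/7) + 22596/(-4917) = -192851/7 + 22596*(-1/4917) = -192851/7 - 7532/1639 = -316135513/11473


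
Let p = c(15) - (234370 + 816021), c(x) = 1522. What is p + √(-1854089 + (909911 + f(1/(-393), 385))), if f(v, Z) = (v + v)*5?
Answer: -1048869 + 2*I*√36456837963/393 ≈ -1.0489e+6 + 971.69*I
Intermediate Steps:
f(v, Z) = 10*v (f(v, Z) = (2*v)*5 = 10*v)
p = -1048869 (p = 1522 - (234370 + 816021) = 1522 - 1*1050391 = 1522 - 1050391 = -1048869)
p + √(-1854089 + (909911 + f(1/(-393), 385))) = -1048869 + √(-1854089 + (909911 + 10/(-393))) = -1048869 + √(-1854089 + (909911 + 10*(-1/393))) = -1048869 + √(-1854089 + (909911 - 10/393)) = -1048869 + √(-1854089 + 357595013/393) = -1048869 + √(-371061964/393) = -1048869 + 2*I*√36456837963/393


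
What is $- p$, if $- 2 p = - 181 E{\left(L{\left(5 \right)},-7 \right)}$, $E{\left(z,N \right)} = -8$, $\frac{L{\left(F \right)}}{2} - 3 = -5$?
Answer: $724$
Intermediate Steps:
$L{\left(F \right)} = -4$ ($L{\left(F \right)} = 6 + 2 \left(-5\right) = 6 - 10 = -4$)
$p = -724$ ($p = - \frac{\left(-181\right) \left(-8\right)}{2} = \left(- \frac{1}{2}\right) 1448 = -724$)
$- p = \left(-1\right) \left(-724\right) = 724$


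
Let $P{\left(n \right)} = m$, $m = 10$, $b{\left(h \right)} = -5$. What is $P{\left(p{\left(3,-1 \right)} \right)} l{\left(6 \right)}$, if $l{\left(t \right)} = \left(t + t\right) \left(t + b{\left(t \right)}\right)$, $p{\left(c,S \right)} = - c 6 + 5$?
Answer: $120$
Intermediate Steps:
$p{\left(c,S \right)} = 5 - 6 c$ ($p{\left(c,S \right)} = - 6 c + 5 = 5 - 6 c$)
$P{\left(n \right)} = 10$
$l{\left(t \right)} = 2 t \left(-5 + t\right)$ ($l{\left(t \right)} = \left(t + t\right) \left(t - 5\right) = 2 t \left(-5 + t\right)$)
$P{\left(p{\left(3,-1 \right)} \right)} l{\left(6 \right)} = 10 \cdot 2 \cdot 6 \left(-5 + 6\right) = 10 \cdot 2 \cdot 6 \cdot 1 = 10 \cdot 12 = 120$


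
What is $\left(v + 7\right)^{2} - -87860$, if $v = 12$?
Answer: $88221$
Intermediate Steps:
$\left(v + 7\right)^{2} - -87860 = \left(12 + 7\right)^{2} - -87860 = 19^{2} + 87860 = 361 + 87860 = 88221$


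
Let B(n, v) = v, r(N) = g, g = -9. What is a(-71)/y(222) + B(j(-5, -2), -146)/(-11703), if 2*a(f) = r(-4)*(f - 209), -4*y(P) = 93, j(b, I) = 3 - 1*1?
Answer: -19656514/362793 ≈ -54.181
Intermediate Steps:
r(N) = -9
j(b, I) = 2 (j(b, I) = 3 - 1 = 2)
y(P) = -93/4 (y(P) = -¼*93 = -93/4)
a(f) = 1881/2 - 9*f/2 (a(f) = (-9*(f - 209))/2 = (-9*(-209 + f))/2 = (1881 - 9*f)/2 = 1881/2 - 9*f/2)
a(-71)/y(222) + B(j(-5, -2), -146)/(-11703) = (1881/2 - 9/2*(-71))/(-93/4) - 146/(-11703) = (1881/2 + 639/2)*(-4/93) - 146*(-1/11703) = 1260*(-4/93) + 146/11703 = -1680/31 + 146/11703 = -19656514/362793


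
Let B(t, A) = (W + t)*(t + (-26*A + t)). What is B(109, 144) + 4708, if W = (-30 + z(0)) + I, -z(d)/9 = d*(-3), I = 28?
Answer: -372574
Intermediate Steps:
z(d) = 27*d (z(d) = -9*d*(-3) = -(-27)*d = 27*d)
W = -2 (W = (-30 + 27*0) + 28 = (-30 + 0) + 28 = -30 + 28 = -2)
B(t, A) = (-2 + t)*(-26*A + 2*t) (B(t, A) = (-2 + t)*(t + (-26*A + t)) = (-2 + t)*(t + (t - 26*A)) = (-2 + t)*(-26*A + 2*t))
B(109, 144) + 4708 = (-4*109 + 2*109² + 52*144 - 26*144*109) + 4708 = (-436 + 2*11881 + 7488 - 408096) + 4708 = (-436 + 23762 + 7488 - 408096) + 4708 = -377282 + 4708 = -372574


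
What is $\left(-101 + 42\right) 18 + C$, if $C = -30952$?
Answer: $-32014$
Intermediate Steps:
$\left(-101 + 42\right) 18 + C = \left(-101 + 42\right) 18 - 30952 = \left(-59\right) 18 - 30952 = -1062 - 30952 = -32014$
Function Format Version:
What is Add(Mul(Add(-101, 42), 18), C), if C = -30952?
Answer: -32014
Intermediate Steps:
Add(Mul(Add(-101, 42), 18), C) = Add(Mul(Add(-101, 42), 18), -30952) = Add(Mul(-59, 18), -30952) = Add(-1062, -30952) = -32014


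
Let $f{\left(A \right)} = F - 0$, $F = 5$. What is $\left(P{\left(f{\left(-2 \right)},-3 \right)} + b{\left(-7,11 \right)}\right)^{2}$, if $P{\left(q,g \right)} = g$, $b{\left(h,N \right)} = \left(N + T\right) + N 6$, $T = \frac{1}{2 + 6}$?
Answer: $\frac{351649}{64} \approx 5494.5$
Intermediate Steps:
$T = \frac{1}{8} \approx 0.125$
$f{\left(A \right)} = 5$ ($f{\left(A \right)} = 5 - 0 = 5 + 0 = 5$)
$b{\left(h,N \right)} = \frac{1}{8} + 7 N$ ($b{\left(h,N \right)} = \left(N + \frac{1}{8}\right) + N 6 = \left(\frac{1}{8} + N\right) + 6 N = \frac{1}{8} + 7 N$)
$\left(P{\left(f{\left(-2 \right)},-3 \right)} + b{\left(-7,11 \right)}\right)^{2} = \left(-3 + \left(\frac{1}{8} + 7 \cdot 11\right)\right)^{2} = \left(-3 + \left(\frac{1}{8} + 77\right)\right)^{2} = \left(-3 + \frac{617}{8}\right)^{2} = \left(\frac{593}{8}\right)^{2} = \frac{351649}{64}$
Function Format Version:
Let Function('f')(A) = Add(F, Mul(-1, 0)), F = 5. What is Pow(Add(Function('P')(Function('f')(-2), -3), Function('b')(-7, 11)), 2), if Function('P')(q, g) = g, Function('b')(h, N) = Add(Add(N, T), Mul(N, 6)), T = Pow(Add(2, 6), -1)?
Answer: Rational(351649, 64) ≈ 5494.5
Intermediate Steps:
T = Rational(1, 8) (T = Pow(8, -1) = Rational(1, 8) ≈ 0.12500)
Function('f')(A) = 5 (Function('f')(A) = Add(5, Mul(-1, 0)) = Add(5, 0) = 5)
Function('b')(h, N) = Add(Rational(1, 8), Mul(7, N)) (Function('b')(h, N) = Add(Add(N, Rational(1, 8)), Mul(N, 6)) = Add(Add(Rational(1, 8), N), Mul(6, N)) = Add(Rational(1, 8), Mul(7, N)))
Pow(Add(Function('P')(Function('f')(-2), -3), Function('b')(-7, 11)), 2) = Pow(Add(-3, Add(Rational(1, 8), Mul(7, 11))), 2) = Pow(Add(-3, Add(Rational(1, 8), 77)), 2) = Pow(Add(-3, Rational(617, 8)), 2) = Pow(Rational(593, 8), 2) = Rational(351649, 64)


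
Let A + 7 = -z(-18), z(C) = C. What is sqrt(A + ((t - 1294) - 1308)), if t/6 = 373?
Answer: I*sqrt(353) ≈ 18.788*I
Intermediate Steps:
t = 2238 (t = 6*373 = 2238)
A = 11 (A = -7 - 1*(-18) = -7 + 18 = 11)
sqrt(A + ((t - 1294) - 1308)) = sqrt(11 + ((2238 - 1294) - 1308)) = sqrt(11 + (944 - 1308)) = sqrt(11 - 364) = sqrt(-353) = I*sqrt(353)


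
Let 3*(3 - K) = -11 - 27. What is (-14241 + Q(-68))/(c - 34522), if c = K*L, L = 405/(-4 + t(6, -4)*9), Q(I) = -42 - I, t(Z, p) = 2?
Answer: 199010/476963 ≈ 0.41724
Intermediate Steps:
L = 405/14 (L = 405/(-4 + 2*9) = 405/(-4 + 18) = 405/14 ≈ 28.929)
K = 47/3 (K = 3 - (-11 - 27)/3 = 3 - 1/3*(-38) = 3 + 38/3 = 47/3 ≈ 15.667)
c = 6345/14 (c = (47/3)*(405/14) = 6345/14 ≈ 453.21)
(-14241 + Q(-68))/(c - 34522) = (-14241 + (-42 - 1*(-68)))/(6345/14 - 34522) = (-14241 + (-42 + 68))/(-476963/14) = (-14241 + 26)*(-14/476963) = -14215*(-14/476963) = 199010/476963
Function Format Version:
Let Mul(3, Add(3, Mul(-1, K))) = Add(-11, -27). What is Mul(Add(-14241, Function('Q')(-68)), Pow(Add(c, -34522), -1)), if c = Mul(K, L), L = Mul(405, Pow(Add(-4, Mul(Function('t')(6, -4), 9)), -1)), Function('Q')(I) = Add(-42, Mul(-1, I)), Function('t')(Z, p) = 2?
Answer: Rational(199010, 476963) ≈ 0.41724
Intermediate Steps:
L = Rational(405, 14) (L = Mul(405, Pow(Add(-4, Mul(2, 9)), -1)) = Mul(405, Pow(Add(-4, 18), -1)) = Mul(405, Pow(14, -1)) = Mul(405, Rational(1, 14)) = Rational(405, 14) ≈ 28.929)
K = Rational(47, 3) (K = Add(3, Mul(Rational(-1, 3), Add(-11, -27))) = Add(3, Mul(Rational(-1, 3), -38)) = Add(3, Rational(38, 3)) = Rational(47, 3) ≈ 15.667)
c = Rational(6345, 14) (c = Mul(Rational(47, 3), Rational(405, 14)) = Rational(6345, 14) ≈ 453.21)
Mul(Add(-14241, Function('Q')(-68)), Pow(Add(c, -34522), -1)) = Mul(Add(-14241, Add(-42, Mul(-1, -68))), Pow(Add(Rational(6345, 14), -34522), -1)) = Mul(Add(-14241, Add(-42, 68)), Pow(Rational(-476963, 14), -1)) = Mul(Add(-14241, 26), Rational(-14, 476963)) = Mul(-14215, Rational(-14, 476963)) = Rational(199010, 476963)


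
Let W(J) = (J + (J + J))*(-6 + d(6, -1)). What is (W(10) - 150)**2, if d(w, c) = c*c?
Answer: 90000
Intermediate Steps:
d(w, c) = c**2
W(J) = -15*J (W(J) = (J + (J + J))*(-6 + (-1)**2) = (J + 2*J)*(-6 + 1) = (3*J)*(-5) = -15*J)
(W(10) - 150)**2 = (-15*10 - 150)**2 = (-150 - 150)**2 = (-300)**2 = 90000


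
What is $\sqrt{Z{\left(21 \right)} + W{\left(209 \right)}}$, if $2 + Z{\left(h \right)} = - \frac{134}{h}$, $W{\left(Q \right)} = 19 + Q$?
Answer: $\frac{2 \sqrt{24213}}{21} \approx 14.82$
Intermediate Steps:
$Z{\left(h \right)} = -2 - \frac{134}{h}$
$\sqrt{Z{\left(21 \right)} + W{\left(209 \right)}} = \sqrt{\left(-2 - \frac{134}{21}\right) + \left(19 + 209\right)} = \sqrt{\left(-2 - \frac{134}{21}\right) + 228} = \sqrt{- \frac{176}{21} + 228} = \sqrt{\frac{4612}{21}} = \frac{2 \sqrt{24213}}{21}$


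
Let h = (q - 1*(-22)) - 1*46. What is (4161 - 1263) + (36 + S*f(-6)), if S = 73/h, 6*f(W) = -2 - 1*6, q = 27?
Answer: 26114/9 ≈ 2901.6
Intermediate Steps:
f(W) = -4/3 (f(W) = (-2 - 1*6)/6 = (-2 - 6)/6 = (1/6)*(-8) = -4/3)
h = 3 (h = (27 - 1*(-22)) - 1*46 = (27 + 22) - 46 = 49 - 46 = 3)
S = 73/3 ≈ 24.333
(4161 - 1263) + (36 + S*f(-6)) = (4161 - 1263) + (36 + (73/3)*(-4/3)) = 2898 + (36 - 292/9) = 2898 + 32/9 = 26114/9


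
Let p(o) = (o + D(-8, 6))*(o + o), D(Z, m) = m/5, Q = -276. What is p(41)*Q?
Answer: -4775352/5 ≈ -9.5507e+5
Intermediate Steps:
D(Z, m) = m/5 (D(Z, m) = m*(⅕) = m/5)
p(o) = 2*o*(6/5 + o) (p(o) = (o + (⅕)*6)*(o + o) = (o + 6/5)*(2*o) = (6/5 + o)*(2*o) = 2*o*(6/5 + o))
p(41)*Q = ((⅖)*41*(6 + 5*41))*(-276) = ((⅖)*41*(6 + 205))*(-276) = ((⅖)*41*211)*(-276) = (17302/5)*(-276) = -4775352/5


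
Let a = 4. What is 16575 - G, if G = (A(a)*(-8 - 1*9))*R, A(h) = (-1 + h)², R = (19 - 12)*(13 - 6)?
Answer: 24072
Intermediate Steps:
R = 49 (R = 7*7 = 49)
G = -7497 (G = ((-1 + 4)²*(-8 - 1*9))*49 = (3²*(-8 - 9))*49 = (9*(-17))*49 = -153*49 = -7497)
16575 - G = 16575 - 1*(-7497) = 16575 + 7497 = 24072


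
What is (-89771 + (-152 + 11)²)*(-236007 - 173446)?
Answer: 28616670170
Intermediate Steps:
(-89771 + (-152 + 11)²)*(-236007 - 173446) = (-89771 + (-141)²)*(-409453) = (-89771 + 19881)*(-409453) = -69890*(-409453) = 28616670170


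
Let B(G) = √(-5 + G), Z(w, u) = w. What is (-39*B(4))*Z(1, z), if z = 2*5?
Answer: -39*I ≈ -39.0*I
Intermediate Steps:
z = 10
(-39*B(4))*Z(1, z) = -39*√(-5 + 4)*1 = -39*I*1 = -39*I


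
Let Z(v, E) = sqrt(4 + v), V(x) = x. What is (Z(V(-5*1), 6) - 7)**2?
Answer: (7 - I)**2 ≈ 48.0 - 14.0*I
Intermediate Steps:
(Z(V(-5*1), 6) - 7)**2 = (sqrt(4 - 5*1) - 7)**2 = (sqrt(4 - 5) - 7)**2 = (sqrt(-1) - 7)**2 = (I - 7)**2 = (-7 + I)**2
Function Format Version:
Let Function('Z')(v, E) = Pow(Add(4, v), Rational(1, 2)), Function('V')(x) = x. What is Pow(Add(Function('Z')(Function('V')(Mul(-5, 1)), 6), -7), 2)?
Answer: Pow(Add(7, Mul(-1, I)), 2) ≈ Add(48.000, Mul(-14.000, I))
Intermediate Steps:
Pow(Add(Function('Z')(Function('V')(Mul(-5, 1)), 6), -7), 2) = Pow(Add(Pow(Add(4, Mul(-5, 1)), Rational(1, 2)), -7), 2) = Pow(Add(Pow(Add(4, -5), Rational(1, 2)), -7), 2) = Pow(Add(Pow(-1, Rational(1, 2)), -7), 2) = Pow(Add(I, -7), 2) = Pow(Add(-7, I), 2)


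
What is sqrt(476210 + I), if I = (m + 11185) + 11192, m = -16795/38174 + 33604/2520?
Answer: sqrt(2002654947281853970)/2004135 ≈ 706.12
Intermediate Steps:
m = 77529731/6012405 (m = -16795*1/38174 + 33604*(1/2520) = -16795/38174 + 8401/630 = 77529731/6012405 ≈ 12.895)
I = 134617116416/6012405 (I = (77529731/6012405 + 11185) + 11192 = 67326279656/6012405 + 11192 = 134617116416/6012405 ≈ 22390.)
sqrt(476210 + I) = sqrt(476210 + 134617116416/6012405) = sqrt(2997784501466/6012405) = sqrt(2002654947281853970)/2004135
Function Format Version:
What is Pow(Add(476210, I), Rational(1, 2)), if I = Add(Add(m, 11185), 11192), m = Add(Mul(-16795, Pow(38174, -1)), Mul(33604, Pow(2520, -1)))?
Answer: Mul(Rational(1, 2004135), Pow(2002654947281853970, Rational(1, 2))) ≈ 706.12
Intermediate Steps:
m = Rational(77529731, 6012405) (m = Add(Mul(-16795, Rational(1, 38174)), Mul(33604, Rational(1, 2520))) = Add(Rational(-16795, 38174), Rational(8401, 630)) = Rational(77529731, 6012405) ≈ 12.895)
I = Rational(134617116416, 6012405) (I = Add(Add(Rational(77529731, 6012405), 11185), 11192) = Add(Rational(67326279656, 6012405), 11192) = Rational(134617116416, 6012405) ≈ 22390.)
Pow(Add(476210, I), Rational(1, 2)) = Pow(Add(476210, Rational(134617116416, 6012405)), Rational(1, 2)) = Pow(Rational(2997784501466, 6012405), Rational(1, 2)) = Mul(Rational(1, 2004135), Pow(2002654947281853970, Rational(1, 2)))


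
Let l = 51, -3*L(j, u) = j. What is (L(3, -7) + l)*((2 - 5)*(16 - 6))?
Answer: -1500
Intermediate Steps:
L(j, u) = -j/3
(L(3, -7) + l)*((2 - 5)*(16 - 6)) = (-⅓*3 + 51)*((2 - 5)*(16 - 6)) = (-1 + 51)*(-3*10) = 50*(-30) = -1500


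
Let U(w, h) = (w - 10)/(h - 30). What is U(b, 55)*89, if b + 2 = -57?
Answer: -6141/25 ≈ -245.64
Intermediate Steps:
b = -59 (b = -2 - 57 = -59)
U(w, h) = (-10 + w)/(-30 + h)
U(b, 55)*89 = ((-10 - 59)/(-30 + 55))*89 = (-69/25)*89 = ((1/25)*(-69))*89 = -69/25*89 = -6141/25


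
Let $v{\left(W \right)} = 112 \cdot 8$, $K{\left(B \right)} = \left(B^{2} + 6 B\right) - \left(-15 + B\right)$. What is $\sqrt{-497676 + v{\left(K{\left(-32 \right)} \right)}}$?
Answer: $2 i \sqrt{124195} \approx 704.83 i$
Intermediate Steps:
$K{\left(B \right)} = 15 + B^{2} + 5 B$
$v{\left(W \right)} = 896$
$\sqrt{-497676 + v{\left(K{\left(-32 \right)} \right)}} = \sqrt{-497676 + 896} = \sqrt{-496780} = 2 i \sqrt{124195}$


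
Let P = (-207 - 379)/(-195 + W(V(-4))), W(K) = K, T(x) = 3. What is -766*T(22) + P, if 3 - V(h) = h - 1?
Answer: -429140/187 ≈ -2294.9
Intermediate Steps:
V(h) = 4 - h (V(h) = 3 - (h - 1) = 3 - (-1 + h) = 3 + (1 - h) = 4 - h)
P = 586/187 (P = (-207 - 379)/(-195 + (4 - 1*(-4))) = -586/(-195 + (4 + 4)) = -586/(-195 + 8) = -586/(-187) = -586*(-1/187) = 586/187 ≈ 3.1337)
-766*T(22) + P = -766*3 + 586/187 = -2298 + 586/187 = -429140/187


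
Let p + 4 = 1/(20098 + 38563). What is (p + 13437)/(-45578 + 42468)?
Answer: -393996607/91217855 ≈ -4.3193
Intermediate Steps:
p = -234643/58661 (p = -4 + 1/(20098 + 38563) = -4 + 1/58661 = -234643/58661 ≈ -4.0000)
(p + 13437)/(-45578 + 42468) = (-234643/58661 + 13437)/(-45578 + 42468) = (787993214/58661)/(-3110) = (787993214/58661)*(-1/3110) = -393996607/91217855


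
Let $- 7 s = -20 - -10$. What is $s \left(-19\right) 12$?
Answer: $- \frac{2280}{7} \approx -325.71$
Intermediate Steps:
$s = \frac{10}{7}$ ($s = - \frac{-20 - -10}{7} = - \frac{-20 + 10}{7} = \left(- \frac{1}{7}\right) \left(-10\right) = \frac{10}{7} \approx 1.4286$)
$s \left(-19\right) 12 = \frac{10}{7} \left(-19\right) 12 = \left(- \frac{190}{7}\right) 12 = - \frac{2280}{7}$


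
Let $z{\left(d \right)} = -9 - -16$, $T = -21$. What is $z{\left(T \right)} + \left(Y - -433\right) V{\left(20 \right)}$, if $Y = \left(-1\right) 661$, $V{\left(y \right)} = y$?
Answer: $-4553$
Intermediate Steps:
$Y = -661$
$z{\left(d \right)} = 7$ ($z{\left(d \right)} = -9 + 16 = 7$)
$z{\left(T \right)} + \left(Y - -433\right) V{\left(20 \right)} = 7 + \left(-661 - -433\right) 20 = 7 + \left(-661 + 433\right) 20 = 7 - 4560 = -4553$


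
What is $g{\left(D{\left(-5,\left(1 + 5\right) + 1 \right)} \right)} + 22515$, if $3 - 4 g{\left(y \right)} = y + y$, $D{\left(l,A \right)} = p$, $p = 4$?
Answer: $\frac{90055}{4} \approx 22514.0$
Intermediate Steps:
$D{\left(l,A \right)} = 4$
$g{\left(y \right)} = \frac{3}{4} - \frac{y}{2}$ ($g{\left(y \right)} = \frac{3}{4} - \frac{y + y}{4} = \frac{3}{4} - \frac{2 y}{4} = \frac{3}{4} - \frac{y}{2}$)
$g{\left(D{\left(-5,\left(1 + 5\right) + 1 \right)} \right)} + 22515 = \left(\frac{3}{4} - 2\right) + 22515 = - \frac{5}{4} + 22515 = \frac{90055}{4}$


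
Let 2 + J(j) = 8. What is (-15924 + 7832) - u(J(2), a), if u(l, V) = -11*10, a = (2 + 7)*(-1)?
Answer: -7982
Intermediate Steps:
a = -9 (a = 9*(-1) = -9)
J(j) = 6 (J(j) = -2 + 8 = 6)
u(l, V) = -110
(-15924 + 7832) - u(J(2), a) = (-15924 + 7832) - 1*(-110) = -8092 + 110 = -7982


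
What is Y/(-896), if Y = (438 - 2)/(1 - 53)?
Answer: 109/11648 ≈ 0.0093578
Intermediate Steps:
Y = -109/13 (Y = 436/(-52) = 436*(-1/52) = -109/13 ≈ -8.3846)
Y/(-896) = -109/13/(-896) = -109/13*(-1/896) = 109/11648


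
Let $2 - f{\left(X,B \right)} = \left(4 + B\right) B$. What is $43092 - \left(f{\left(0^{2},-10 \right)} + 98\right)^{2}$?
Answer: $41492$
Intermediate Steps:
$f{\left(X,B \right)} = 2 - B \left(4 + B\right)$ ($f{\left(X,B \right)} = 2 - \left(4 + B\right) B = 2 - B \left(4 + B\right)$)
$43092 - \left(f{\left(0^{2},-10 \right)} + 98\right)^{2} = 43092 - \left(\left(2 - \left(-10\right)^{2} - -40\right) + 98\right)^{2} = 43092 - \left(\left(2 - 100 + 40\right) + 98\right)^{2} = 43092 - \left(-58 + 98\right)^{2} = 43092 - 40^{2} = 43092 - 1600 = 41492$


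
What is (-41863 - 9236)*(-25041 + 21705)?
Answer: 170466264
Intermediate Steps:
(-41863 - 9236)*(-25041 + 21705) = -51099*(-3336) = 170466264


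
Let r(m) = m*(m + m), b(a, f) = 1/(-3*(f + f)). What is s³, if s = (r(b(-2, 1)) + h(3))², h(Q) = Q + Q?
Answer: 1677100110841/34012224 ≈ 49309.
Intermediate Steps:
h(Q) = 2*Q
b(a, f) = -1/(6*f) (b(a, f) = 1/(-6*f) = -1/(6*f))
r(m) = 2*m² (r(m) = m*(2*m) = 2*m²)
s = 11881/324 (s = (2*(-⅙/1)² + 2*3)² = (2*(-⅙*1)² + 6)² = (2*(-⅙)² + 6)² = (2*(1/36) + 6)² = (1/18 + 6)² = (109/18)² = 11881/324 ≈ 36.670)
s³ = (11881/324)³ = 1677100110841/34012224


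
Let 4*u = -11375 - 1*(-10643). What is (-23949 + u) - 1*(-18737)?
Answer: -5395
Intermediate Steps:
u = -183 (u = (-11375 - 1*(-10643))/4 = (-11375 + 10643)/4 = (1/4)*(-732) = -183)
(-23949 + u) - 1*(-18737) = (-23949 - 183) - 1*(-18737) = -24132 + 18737 = -5395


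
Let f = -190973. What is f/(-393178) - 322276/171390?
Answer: -46990485329/33693388710 ≈ -1.3946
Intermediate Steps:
f/(-393178) - 322276/171390 = -190973/(-393178) - 322276/171390 = -190973*(-1/393178) - 322276*1/171390 = 190973/393178 - 161138/85695 = -46990485329/33693388710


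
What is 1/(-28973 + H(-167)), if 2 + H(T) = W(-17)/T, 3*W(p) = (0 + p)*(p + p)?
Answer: -501/14517053 ≈ -3.4511e-5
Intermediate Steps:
W(p) = 2*p**2/3 (W(p) = ((0 + p)*(p + p))/3 = (p*(2*p))/3 = (2*p**2)/3 = 2*p**2/3)
H(T) = -2 + 578/(3*T) (H(T) = -2 + ((2/3)*(-17)**2)/T = -2 + ((2/3)*289)/T = -2 + 578/(3*T))
1/(-28973 + H(-167)) = 1/(-28973 + (-2 + (578/3)/(-167))) = 1/(-28973 + (-2 + (578/3)*(-1/167))) = 1/(-28973 + (-2 - 578/501)) = 1/(-28973 - 1580/501) = 1/(-14517053/501) = -501/14517053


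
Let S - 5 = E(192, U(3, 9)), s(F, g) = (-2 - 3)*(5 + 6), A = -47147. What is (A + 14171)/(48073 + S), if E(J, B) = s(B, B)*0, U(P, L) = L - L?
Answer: -1832/2671 ≈ -0.68589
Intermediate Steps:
U(P, L) = 0
s(F, g) = -55 (s(F, g) = -5*11 = -55)
E(J, B) = 0 (E(J, B) = -55*0 = 0)
S = 5 (S = 5 + 0 = 5)
(A + 14171)/(48073 + S) = (-47147 + 14171)/(48073 + 5) = -32976/48078 = -32976*1/48078 = -1832/2671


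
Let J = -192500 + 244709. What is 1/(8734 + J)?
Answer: 1/60943 ≈ 1.6409e-5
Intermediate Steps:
J = 52209
1/(8734 + J) = 1/(8734 + 52209) = 1/60943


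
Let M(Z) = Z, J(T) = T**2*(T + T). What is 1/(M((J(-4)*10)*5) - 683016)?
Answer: -1/689416 ≈ -1.4505e-6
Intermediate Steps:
J(T) = 2*T**3 (J(T) = T**2*(2*T) = 2*T**3)
1/(M((J(-4)*10)*5) - 683016) = 1/(((2*(-4)**3)*10)*5 - 683016) = 1/(((2*(-64))*10)*5 - 683016) = 1/(-128*10*5 - 683016) = 1/(-1280*5 - 683016) = 1/(-6400 - 683016) = 1/(-689416) = -1/689416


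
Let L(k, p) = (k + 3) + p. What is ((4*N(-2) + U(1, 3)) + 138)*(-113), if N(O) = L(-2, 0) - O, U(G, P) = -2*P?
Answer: -16272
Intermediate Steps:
L(k, p) = 3 + k + p (L(k, p) = (3 + k) + p = 3 + k + p)
N(O) = 1 - O (N(O) = (3 - 2 + 0) - O = 1 - O)
((4*N(-2) + U(1, 3)) + 138)*(-113) = ((4*(1 - 1*(-2)) - 2*3) + 138)*(-113) = ((4*(1 + 2) - 6) + 138)*(-113) = ((4*3 - 6) + 138)*(-113) = ((12 - 6) + 138)*(-113) = (6 + 138)*(-113) = 144*(-113) = -16272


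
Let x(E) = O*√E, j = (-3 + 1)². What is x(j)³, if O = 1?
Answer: 8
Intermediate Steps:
j = 4 (j = (-2)² = 4)
x(E) = √E (x(E) = 1*√E = √E)
x(j)³ = (√4)³ = 2³ = 8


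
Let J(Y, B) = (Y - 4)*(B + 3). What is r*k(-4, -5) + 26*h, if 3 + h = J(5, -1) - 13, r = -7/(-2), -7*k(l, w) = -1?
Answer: -727/2 ≈ -363.50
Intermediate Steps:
k(l, w) = 1/7 (k(l, w) = -1/7*(-1) = 1/7)
J(Y, B) = (-4 + Y)*(3 + B)
r = 7/2 (r = -7*(-1/2) = 7/2 ≈ 3.5000)
h = -14 (h = -3 + ((-12 - 4*(-1) + 3*5 - 1*5) - 13) = -3 + ((-12 + 4 + 15 - 5) - 13) = -3 + (2 - 13) = -3 - 11 = -14)
r*k(-4, -5) + 26*h = (7/2)*(1/7) + 26*(-14) = 1/2 - 364 = -727/2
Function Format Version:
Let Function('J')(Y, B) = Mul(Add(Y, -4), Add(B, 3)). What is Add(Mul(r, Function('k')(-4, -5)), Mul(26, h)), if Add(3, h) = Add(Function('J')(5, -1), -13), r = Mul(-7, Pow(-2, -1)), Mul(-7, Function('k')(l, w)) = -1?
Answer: Rational(-727, 2) ≈ -363.50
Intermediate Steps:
Function('k')(l, w) = Rational(1, 7) (Function('k')(l, w) = Mul(Rational(-1, 7), -1) = Rational(1, 7))
Function('J')(Y, B) = Mul(Add(-4, Y), Add(3, B))
r = Rational(7, 2) (r = Mul(-7, Rational(-1, 2)) = Rational(7, 2) ≈ 3.5000)
h = -14 (h = Add(-3, Add(Add(-12, Mul(-4, -1), Mul(3, 5), Mul(-1, 5)), -13)) = Add(-3, Add(Add(-12, 4, 15, -5), -13)) = Add(-3, Add(2, -13)) = Add(-3, -11) = -14)
Add(Mul(r, Function('k')(-4, -5)), Mul(26, h)) = Add(Mul(Rational(7, 2), Rational(1, 7)), Mul(26, -14)) = Add(Rational(1, 2), -364) = Rational(-727, 2)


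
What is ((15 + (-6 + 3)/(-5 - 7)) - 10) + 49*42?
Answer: 8253/4 ≈ 2063.3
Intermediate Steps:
((15 + (-6 + 3)/(-5 - 7)) - 10) + 49*42 = ((15 - 3/(-12)) - 10) + 2058 = ((15 - 3*(-1/12)) - 10) + 2058 = ((15 + ¼) - 10) + 2058 = (61/4 - 10) + 2058 = 21/4 + 2058 = 8253/4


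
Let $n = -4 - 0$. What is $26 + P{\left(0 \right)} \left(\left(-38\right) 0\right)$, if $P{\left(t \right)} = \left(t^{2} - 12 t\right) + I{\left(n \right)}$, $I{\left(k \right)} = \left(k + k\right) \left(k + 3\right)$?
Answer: $26$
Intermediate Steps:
$n = -4$ ($n = -4 + 0 = -4$)
$I{\left(k \right)} = 2 k \left(3 + k\right)$
$P{\left(t \right)} = 8 + t^{2} - 12 t$ ($P{\left(t \right)} = \left(t^{2} - 12 t\right) + 2 \left(-4\right) \left(3 - 4\right) = \left(t^{2} - 12 t\right) + 2 \left(-4\right) \left(-1\right) = \left(t^{2} - 12 t\right) + 8 = 8 + t^{2} - 12 t$)
$26 + P{\left(0 \right)} \left(\left(-38\right) 0\right) = 26 + \left(8 + 0^{2} - 0\right) \left(\left(-38\right) 0\right) = 26 + \left(8 + 0 + 0\right) 0 = 26 + 8 \cdot 0 = 26 + 0 = 26$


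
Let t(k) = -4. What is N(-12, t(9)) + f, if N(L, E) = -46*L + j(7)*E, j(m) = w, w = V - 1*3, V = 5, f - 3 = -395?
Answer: 152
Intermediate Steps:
f = -392 (f = 3 - 395 = -392)
w = 2 (w = 5 - 1*3 = 5 - 3 = 2)
j(m) = 2
N(L, E) = -46*L + 2*E
N(-12, t(9)) + f = (-46*(-12) + 2*(-4)) - 392 = (552 - 8) - 392 = 544 - 392 = 152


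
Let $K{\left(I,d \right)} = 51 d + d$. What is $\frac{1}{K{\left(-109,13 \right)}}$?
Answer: $\frac{1}{676} \approx 0.0014793$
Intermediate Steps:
$K{\left(I,d \right)} = 52 d$
$\frac{1}{K{\left(-109,13 \right)}} = \frac{1}{52 \cdot 13} = \frac{1}{676}$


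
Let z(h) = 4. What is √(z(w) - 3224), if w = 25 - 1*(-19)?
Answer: 2*I*√805 ≈ 56.745*I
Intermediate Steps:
w = 44 (w = 25 + 19 = 44)
√(z(w) - 3224) = √(4 - 3224) = √(-3220) = 2*I*√805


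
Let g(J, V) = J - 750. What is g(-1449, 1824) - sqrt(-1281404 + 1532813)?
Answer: -2199 - sqrt(251409) ≈ -2700.4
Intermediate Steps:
g(J, V) = -750 + J
g(-1449, 1824) - sqrt(-1281404 + 1532813) = (-750 - 1449) - sqrt(-1281404 + 1532813) = -2199 - sqrt(251409)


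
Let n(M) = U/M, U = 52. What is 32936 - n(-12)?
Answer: 98821/3 ≈ 32940.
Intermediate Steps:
n(M) = 52/M
32936 - n(-12) = 32936 - 52/(-12) = 32936 - 52*(-1)/12 = 32936 - 1*(-13/3) = 32936 + 13/3 = 98821/3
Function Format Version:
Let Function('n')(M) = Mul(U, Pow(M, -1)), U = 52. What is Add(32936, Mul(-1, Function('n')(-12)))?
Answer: Rational(98821, 3) ≈ 32940.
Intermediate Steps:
Function('n')(M) = Mul(52, Pow(M, -1))
Add(32936, Mul(-1, Function('n')(-12))) = Add(32936, Mul(-1, Mul(52, Pow(-12, -1)))) = Add(32936, Mul(-1, Mul(52, Rational(-1, 12)))) = Add(32936, Mul(-1, Rational(-13, 3))) = Add(32936, Rational(13, 3)) = Rational(98821, 3)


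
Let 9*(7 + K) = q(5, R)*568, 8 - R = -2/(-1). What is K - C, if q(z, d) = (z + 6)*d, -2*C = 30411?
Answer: 116183/6 ≈ 19364.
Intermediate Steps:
R = 6 (R = 8 - (-2)/(-1) = 8 - (-2)*(-1) = 8 - 1*2 = 8 - 2 = 6)
C = -30411/2 (C = -½*30411 = -30411/2 ≈ -15206.)
q(z, d) = d*(6 + z) (q(z, d) = (6 + z)*d = d*(6 + z))
K = 12475/3 (K = -7 + ((6*(6 + 5))*568)/9 = -7 + ((6*11)*568)/9 = -7 + (66*568)/9 = -7 + (⅑)*37488 = -7 + 12496/3 = 12475/3 ≈ 4158.3)
K - C = 12475/3 - 1*(-30411/2) = 12475/3 + 30411/2 = 116183/6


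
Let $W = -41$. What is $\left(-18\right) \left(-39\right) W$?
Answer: $-28782$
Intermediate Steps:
$\left(-18\right) \left(-39\right) W = \left(-18\right) \left(-39\right) \left(-41\right) = 702 \left(-41\right) = -28782$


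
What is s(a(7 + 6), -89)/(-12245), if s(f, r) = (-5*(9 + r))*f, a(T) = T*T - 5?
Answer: -13120/2449 ≈ -5.3573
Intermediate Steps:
a(T) = -5 + T**2 (a(T) = T**2 - 5 = -5 + T**2)
s(f, r) = f*(-45 - 5*r) (s(f, r) = (-45 - 5*r)*f = f*(-45 - 5*r))
s(a(7 + 6), -89)/(-12245) = -5*(-5 + (7 + 6)**2)*(9 - 89)/(-12245) = -5*(-5 + 13**2)*(-80)*(-1/12245) = -5*(-5 + 169)*(-80)*(-1/12245) = -5*164*(-80)*(-1/12245) = 65600*(-1/12245) = -13120/2449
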